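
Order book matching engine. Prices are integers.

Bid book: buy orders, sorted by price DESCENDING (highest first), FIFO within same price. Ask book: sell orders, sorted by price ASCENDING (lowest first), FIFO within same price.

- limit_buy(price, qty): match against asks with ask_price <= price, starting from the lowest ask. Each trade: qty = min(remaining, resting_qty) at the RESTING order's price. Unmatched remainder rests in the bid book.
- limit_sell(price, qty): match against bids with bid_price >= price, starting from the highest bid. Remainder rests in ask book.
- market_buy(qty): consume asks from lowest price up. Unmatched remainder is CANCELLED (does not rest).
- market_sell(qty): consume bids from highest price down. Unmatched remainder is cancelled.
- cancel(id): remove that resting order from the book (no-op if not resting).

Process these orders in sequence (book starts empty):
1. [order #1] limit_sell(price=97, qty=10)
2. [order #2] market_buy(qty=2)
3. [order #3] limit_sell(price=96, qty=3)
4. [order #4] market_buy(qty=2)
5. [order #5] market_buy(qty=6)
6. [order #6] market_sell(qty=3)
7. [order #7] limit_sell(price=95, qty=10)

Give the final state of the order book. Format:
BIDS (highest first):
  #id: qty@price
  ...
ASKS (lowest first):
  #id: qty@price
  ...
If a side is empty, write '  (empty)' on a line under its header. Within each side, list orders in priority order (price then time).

After op 1 [order #1] limit_sell(price=97, qty=10): fills=none; bids=[-] asks=[#1:10@97]
After op 2 [order #2] market_buy(qty=2): fills=#2x#1:2@97; bids=[-] asks=[#1:8@97]
After op 3 [order #3] limit_sell(price=96, qty=3): fills=none; bids=[-] asks=[#3:3@96 #1:8@97]
After op 4 [order #4] market_buy(qty=2): fills=#4x#3:2@96; bids=[-] asks=[#3:1@96 #1:8@97]
After op 5 [order #5] market_buy(qty=6): fills=#5x#3:1@96 #5x#1:5@97; bids=[-] asks=[#1:3@97]
After op 6 [order #6] market_sell(qty=3): fills=none; bids=[-] asks=[#1:3@97]
After op 7 [order #7] limit_sell(price=95, qty=10): fills=none; bids=[-] asks=[#7:10@95 #1:3@97]

Answer: BIDS (highest first):
  (empty)
ASKS (lowest first):
  #7: 10@95
  #1: 3@97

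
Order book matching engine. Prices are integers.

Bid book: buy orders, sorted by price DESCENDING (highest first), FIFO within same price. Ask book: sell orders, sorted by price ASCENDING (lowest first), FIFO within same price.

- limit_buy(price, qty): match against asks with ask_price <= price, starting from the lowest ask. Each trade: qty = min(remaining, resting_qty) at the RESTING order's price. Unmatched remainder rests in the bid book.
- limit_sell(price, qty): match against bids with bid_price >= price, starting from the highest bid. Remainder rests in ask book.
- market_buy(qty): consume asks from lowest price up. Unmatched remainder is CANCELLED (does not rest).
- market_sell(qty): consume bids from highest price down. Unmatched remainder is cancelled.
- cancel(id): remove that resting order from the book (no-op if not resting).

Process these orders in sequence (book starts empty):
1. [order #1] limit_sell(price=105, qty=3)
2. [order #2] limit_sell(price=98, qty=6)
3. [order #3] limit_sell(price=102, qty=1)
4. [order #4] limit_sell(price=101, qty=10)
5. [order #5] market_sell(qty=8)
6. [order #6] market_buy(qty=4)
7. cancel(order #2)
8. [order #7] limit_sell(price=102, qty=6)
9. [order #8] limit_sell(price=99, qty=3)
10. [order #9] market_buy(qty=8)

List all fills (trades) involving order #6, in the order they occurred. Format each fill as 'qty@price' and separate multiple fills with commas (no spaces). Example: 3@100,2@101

After op 1 [order #1] limit_sell(price=105, qty=3): fills=none; bids=[-] asks=[#1:3@105]
After op 2 [order #2] limit_sell(price=98, qty=6): fills=none; bids=[-] asks=[#2:6@98 #1:3@105]
After op 3 [order #3] limit_sell(price=102, qty=1): fills=none; bids=[-] asks=[#2:6@98 #3:1@102 #1:3@105]
After op 4 [order #4] limit_sell(price=101, qty=10): fills=none; bids=[-] asks=[#2:6@98 #4:10@101 #3:1@102 #1:3@105]
After op 5 [order #5] market_sell(qty=8): fills=none; bids=[-] asks=[#2:6@98 #4:10@101 #3:1@102 #1:3@105]
After op 6 [order #6] market_buy(qty=4): fills=#6x#2:4@98; bids=[-] asks=[#2:2@98 #4:10@101 #3:1@102 #1:3@105]
After op 7 cancel(order #2): fills=none; bids=[-] asks=[#4:10@101 #3:1@102 #1:3@105]
After op 8 [order #7] limit_sell(price=102, qty=6): fills=none; bids=[-] asks=[#4:10@101 #3:1@102 #7:6@102 #1:3@105]
After op 9 [order #8] limit_sell(price=99, qty=3): fills=none; bids=[-] asks=[#8:3@99 #4:10@101 #3:1@102 #7:6@102 #1:3@105]
After op 10 [order #9] market_buy(qty=8): fills=#9x#8:3@99 #9x#4:5@101; bids=[-] asks=[#4:5@101 #3:1@102 #7:6@102 #1:3@105]

Answer: 4@98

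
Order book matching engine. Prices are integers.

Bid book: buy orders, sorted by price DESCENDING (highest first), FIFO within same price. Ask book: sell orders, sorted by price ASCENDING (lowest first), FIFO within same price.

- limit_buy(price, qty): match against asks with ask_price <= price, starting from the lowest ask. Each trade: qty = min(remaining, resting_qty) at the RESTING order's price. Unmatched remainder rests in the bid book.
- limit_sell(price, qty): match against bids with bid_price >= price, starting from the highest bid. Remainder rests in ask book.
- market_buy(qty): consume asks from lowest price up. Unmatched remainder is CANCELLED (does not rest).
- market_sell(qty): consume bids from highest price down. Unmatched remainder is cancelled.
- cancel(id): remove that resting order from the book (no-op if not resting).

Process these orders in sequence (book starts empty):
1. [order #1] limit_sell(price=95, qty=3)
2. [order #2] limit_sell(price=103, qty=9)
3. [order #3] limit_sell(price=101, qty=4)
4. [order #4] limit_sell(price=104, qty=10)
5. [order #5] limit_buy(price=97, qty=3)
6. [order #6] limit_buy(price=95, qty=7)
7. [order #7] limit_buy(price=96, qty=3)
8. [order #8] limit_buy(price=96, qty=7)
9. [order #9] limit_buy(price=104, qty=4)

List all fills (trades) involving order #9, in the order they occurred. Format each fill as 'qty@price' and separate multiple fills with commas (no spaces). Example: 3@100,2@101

Answer: 4@101

Derivation:
After op 1 [order #1] limit_sell(price=95, qty=3): fills=none; bids=[-] asks=[#1:3@95]
After op 2 [order #2] limit_sell(price=103, qty=9): fills=none; bids=[-] asks=[#1:3@95 #2:9@103]
After op 3 [order #3] limit_sell(price=101, qty=4): fills=none; bids=[-] asks=[#1:3@95 #3:4@101 #2:9@103]
After op 4 [order #4] limit_sell(price=104, qty=10): fills=none; bids=[-] asks=[#1:3@95 #3:4@101 #2:9@103 #4:10@104]
After op 5 [order #5] limit_buy(price=97, qty=3): fills=#5x#1:3@95; bids=[-] asks=[#3:4@101 #2:9@103 #4:10@104]
After op 6 [order #6] limit_buy(price=95, qty=7): fills=none; bids=[#6:7@95] asks=[#3:4@101 #2:9@103 #4:10@104]
After op 7 [order #7] limit_buy(price=96, qty=3): fills=none; bids=[#7:3@96 #6:7@95] asks=[#3:4@101 #2:9@103 #4:10@104]
After op 8 [order #8] limit_buy(price=96, qty=7): fills=none; bids=[#7:3@96 #8:7@96 #6:7@95] asks=[#3:4@101 #2:9@103 #4:10@104]
After op 9 [order #9] limit_buy(price=104, qty=4): fills=#9x#3:4@101; bids=[#7:3@96 #8:7@96 #6:7@95] asks=[#2:9@103 #4:10@104]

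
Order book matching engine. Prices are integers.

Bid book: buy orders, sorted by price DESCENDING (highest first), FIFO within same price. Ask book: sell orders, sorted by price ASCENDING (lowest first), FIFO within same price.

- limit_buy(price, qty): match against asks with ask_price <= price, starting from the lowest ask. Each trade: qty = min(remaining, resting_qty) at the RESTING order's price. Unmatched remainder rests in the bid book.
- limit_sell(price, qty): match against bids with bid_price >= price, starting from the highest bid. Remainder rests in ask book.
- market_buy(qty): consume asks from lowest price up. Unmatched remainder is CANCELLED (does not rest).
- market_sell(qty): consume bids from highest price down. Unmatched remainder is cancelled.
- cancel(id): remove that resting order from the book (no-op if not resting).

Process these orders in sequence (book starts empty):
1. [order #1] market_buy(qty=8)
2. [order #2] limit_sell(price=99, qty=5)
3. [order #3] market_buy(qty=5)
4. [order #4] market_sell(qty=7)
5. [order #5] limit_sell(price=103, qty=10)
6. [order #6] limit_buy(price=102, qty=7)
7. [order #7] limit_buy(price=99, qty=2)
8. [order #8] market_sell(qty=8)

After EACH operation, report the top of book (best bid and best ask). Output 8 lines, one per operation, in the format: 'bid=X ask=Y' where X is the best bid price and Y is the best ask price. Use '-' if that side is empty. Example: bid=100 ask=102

Answer: bid=- ask=-
bid=- ask=99
bid=- ask=-
bid=- ask=-
bid=- ask=103
bid=102 ask=103
bid=102 ask=103
bid=99 ask=103

Derivation:
After op 1 [order #1] market_buy(qty=8): fills=none; bids=[-] asks=[-]
After op 2 [order #2] limit_sell(price=99, qty=5): fills=none; bids=[-] asks=[#2:5@99]
After op 3 [order #3] market_buy(qty=5): fills=#3x#2:5@99; bids=[-] asks=[-]
After op 4 [order #4] market_sell(qty=7): fills=none; bids=[-] asks=[-]
After op 5 [order #5] limit_sell(price=103, qty=10): fills=none; bids=[-] asks=[#5:10@103]
After op 6 [order #6] limit_buy(price=102, qty=7): fills=none; bids=[#6:7@102] asks=[#5:10@103]
After op 7 [order #7] limit_buy(price=99, qty=2): fills=none; bids=[#6:7@102 #7:2@99] asks=[#5:10@103]
After op 8 [order #8] market_sell(qty=8): fills=#6x#8:7@102 #7x#8:1@99; bids=[#7:1@99] asks=[#5:10@103]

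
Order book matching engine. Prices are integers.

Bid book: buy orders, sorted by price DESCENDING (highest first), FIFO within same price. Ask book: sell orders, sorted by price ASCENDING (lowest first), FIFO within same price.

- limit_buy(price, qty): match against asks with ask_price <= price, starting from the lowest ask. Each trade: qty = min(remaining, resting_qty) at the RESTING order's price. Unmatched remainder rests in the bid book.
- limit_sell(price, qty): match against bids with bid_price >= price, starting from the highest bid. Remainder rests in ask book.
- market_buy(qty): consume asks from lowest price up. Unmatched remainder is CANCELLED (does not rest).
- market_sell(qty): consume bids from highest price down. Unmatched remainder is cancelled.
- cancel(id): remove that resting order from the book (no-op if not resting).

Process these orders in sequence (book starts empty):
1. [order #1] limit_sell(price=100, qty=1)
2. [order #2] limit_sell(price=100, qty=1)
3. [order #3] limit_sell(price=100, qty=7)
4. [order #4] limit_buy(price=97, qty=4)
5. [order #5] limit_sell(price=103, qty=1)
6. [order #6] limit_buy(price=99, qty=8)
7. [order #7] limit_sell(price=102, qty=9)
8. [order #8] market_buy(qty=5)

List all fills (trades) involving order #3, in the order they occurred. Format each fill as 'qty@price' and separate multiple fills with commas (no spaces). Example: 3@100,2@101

Answer: 3@100

Derivation:
After op 1 [order #1] limit_sell(price=100, qty=1): fills=none; bids=[-] asks=[#1:1@100]
After op 2 [order #2] limit_sell(price=100, qty=1): fills=none; bids=[-] asks=[#1:1@100 #2:1@100]
After op 3 [order #3] limit_sell(price=100, qty=7): fills=none; bids=[-] asks=[#1:1@100 #2:1@100 #3:7@100]
After op 4 [order #4] limit_buy(price=97, qty=4): fills=none; bids=[#4:4@97] asks=[#1:1@100 #2:1@100 #3:7@100]
After op 5 [order #5] limit_sell(price=103, qty=1): fills=none; bids=[#4:4@97] asks=[#1:1@100 #2:1@100 #3:7@100 #5:1@103]
After op 6 [order #6] limit_buy(price=99, qty=8): fills=none; bids=[#6:8@99 #4:4@97] asks=[#1:1@100 #2:1@100 #3:7@100 #5:1@103]
After op 7 [order #7] limit_sell(price=102, qty=9): fills=none; bids=[#6:8@99 #4:4@97] asks=[#1:1@100 #2:1@100 #3:7@100 #7:9@102 #5:1@103]
After op 8 [order #8] market_buy(qty=5): fills=#8x#1:1@100 #8x#2:1@100 #8x#3:3@100; bids=[#6:8@99 #4:4@97] asks=[#3:4@100 #7:9@102 #5:1@103]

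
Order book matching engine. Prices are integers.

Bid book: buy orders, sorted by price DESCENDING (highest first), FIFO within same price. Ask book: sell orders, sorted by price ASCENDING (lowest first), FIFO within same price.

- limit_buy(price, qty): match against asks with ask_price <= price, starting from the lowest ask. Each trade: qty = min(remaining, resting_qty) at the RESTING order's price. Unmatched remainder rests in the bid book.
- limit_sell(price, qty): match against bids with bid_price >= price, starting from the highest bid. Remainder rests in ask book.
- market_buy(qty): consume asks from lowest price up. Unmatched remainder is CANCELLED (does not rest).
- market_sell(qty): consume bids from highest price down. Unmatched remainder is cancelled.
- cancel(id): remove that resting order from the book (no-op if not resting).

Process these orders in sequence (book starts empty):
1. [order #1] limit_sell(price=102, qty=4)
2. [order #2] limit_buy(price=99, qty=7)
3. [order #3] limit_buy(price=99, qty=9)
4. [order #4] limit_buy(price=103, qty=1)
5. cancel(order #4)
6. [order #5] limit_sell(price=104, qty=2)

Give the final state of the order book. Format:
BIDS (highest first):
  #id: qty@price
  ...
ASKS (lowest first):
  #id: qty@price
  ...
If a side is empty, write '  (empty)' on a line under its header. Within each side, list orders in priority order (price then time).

After op 1 [order #1] limit_sell(price=102, qty=4): fills=none; bids=[-] asks=[#1:4@102]
After op 2 [order #2] limit_buy(price=99, qty=7): fills=none; bids=[#2:7@99] asks=[#1:4@102]
After op 3 [order #3] limit_buy(price=99, qty=9): fills=none; bids=[#2:7@99 #3:9@99] asks=[#1:4@102]
After op 4 [order #4] limit_buy(price=103, qty=1): fills=#4x#1:1@102; bids=[#2:7@99 #3:9@99] asks=[#1:3@102]
After op 5 cancel(order #4): fills=none; bids=[#2:7@99 #3:9@99] asks=[#1:3@102]
After op 6 [order #5] limit_sell(price=104, qty=2): fills=none; bids=[#2:7@99 #3:9@99] asks=[#1:3@102 #5:2@104]

Answer: BIDS (highest first):
  #2: 7@99
  #3: 9@99
ASKS (lowest first):
  #1: 3@102
  #5: 2@104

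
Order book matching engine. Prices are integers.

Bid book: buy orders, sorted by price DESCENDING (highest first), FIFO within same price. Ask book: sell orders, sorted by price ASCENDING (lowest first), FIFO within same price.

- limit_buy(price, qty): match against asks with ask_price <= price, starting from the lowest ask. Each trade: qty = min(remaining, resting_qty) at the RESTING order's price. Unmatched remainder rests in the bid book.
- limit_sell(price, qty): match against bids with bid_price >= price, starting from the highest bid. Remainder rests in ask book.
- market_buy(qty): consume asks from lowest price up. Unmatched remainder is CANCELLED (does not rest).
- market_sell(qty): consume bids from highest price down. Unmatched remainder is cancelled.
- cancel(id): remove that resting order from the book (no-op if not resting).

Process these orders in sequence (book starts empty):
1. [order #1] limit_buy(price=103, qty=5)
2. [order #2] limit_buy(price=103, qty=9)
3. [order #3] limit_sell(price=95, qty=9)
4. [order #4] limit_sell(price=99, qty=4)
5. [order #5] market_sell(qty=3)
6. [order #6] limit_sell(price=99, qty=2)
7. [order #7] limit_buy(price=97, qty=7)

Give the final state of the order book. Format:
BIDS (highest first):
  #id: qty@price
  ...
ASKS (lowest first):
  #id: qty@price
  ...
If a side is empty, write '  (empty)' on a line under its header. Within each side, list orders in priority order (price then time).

After op 1 [order #1] limit_buy(price=103, qty=5): fills=none; bids=[#1:5@103] asks=[-]
After op 2 [order #2] limit_buy(price=103, qty=9): fills=none; bids=[#1:5@103 #2:9@103] asks=[-]
After op 3 [order #3] limit_sell(price=95, qty=9): fills=#1x#3:5@103 #2x#3:4@103; bids=[#2:5@103] asks=[-]
After op 4 [order #4] limit_sell(price=99, qty=4): fills=#2x#4:4@103; bids=[#2:1@103] asks=[-]
After op 5 [order #5] market_sell(qty=3): fills=#2x#5:1@103; bids=[-] asks=[-]
After op 6 [order #6] limit_sell(price=99, qty=2): fills=none; bids=[-] asks=[#6:2@99]
After op 7 [order #7] limit_buy(price=97, qty=7): fills=none; bids=[#7:7@97] asks=[#6:2@99]

Answer: BIDS (highest first):
  #7: 7@97
ASKS (lowest first):
  #6: 2@99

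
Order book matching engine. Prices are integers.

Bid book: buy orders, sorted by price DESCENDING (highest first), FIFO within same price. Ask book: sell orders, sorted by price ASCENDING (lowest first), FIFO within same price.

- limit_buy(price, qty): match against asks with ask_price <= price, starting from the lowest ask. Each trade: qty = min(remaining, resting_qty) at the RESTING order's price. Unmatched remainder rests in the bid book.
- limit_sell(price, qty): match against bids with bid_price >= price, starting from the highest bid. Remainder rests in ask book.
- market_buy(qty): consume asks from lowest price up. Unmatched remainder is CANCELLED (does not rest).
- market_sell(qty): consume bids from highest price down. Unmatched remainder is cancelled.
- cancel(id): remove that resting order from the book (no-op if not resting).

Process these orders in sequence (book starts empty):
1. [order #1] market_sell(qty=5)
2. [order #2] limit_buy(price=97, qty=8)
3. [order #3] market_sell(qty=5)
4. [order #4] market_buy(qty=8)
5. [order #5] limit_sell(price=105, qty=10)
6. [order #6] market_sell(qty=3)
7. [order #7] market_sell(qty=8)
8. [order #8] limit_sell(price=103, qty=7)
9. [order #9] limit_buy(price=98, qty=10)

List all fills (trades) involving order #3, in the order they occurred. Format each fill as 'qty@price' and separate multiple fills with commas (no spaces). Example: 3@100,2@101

Answer: 5@97

Derivation:
After op 1 [order #1] market_sell(qty=5): fills=none; bids=[-] asks=[-]
After op 2 [order #2] limit_buy(price=97, qty=8): fills=none; bids=[#2:8@97] asks=[-]
After op 3 [order #3] market_sell(qty=5): fills=#2x#3:5@97; bids=[#2:3@97] asks=[-]
After op 4 [order #4] market_buy(qty=8): fills=none; bids=[#2:3@97] asks=[-]
After op 5 [order #5] limit_sell(price=105, qty=10): fills=none; bids=[#2:3@97] asks=[#5:10@105]
After op 6 [order #6] market_sell(qty=3): fills=#2x#6:3@97; bids=[-] asks=[#5:10@105]
After op 7 [order #7] market_sell(qty=8): fills=none; bids=[-] asks=[#5:10@105]
After op 8 [order #8] limit_sell(price=103, qty=7): fills=none; bids=[-] asks=[#8:7@103 #5:10@105]
After op 9 [order #9] limit_buy(price=98, qty=10): fills=none; bids=[#9:10@98] asks=[#8:7@103 #5:10@105]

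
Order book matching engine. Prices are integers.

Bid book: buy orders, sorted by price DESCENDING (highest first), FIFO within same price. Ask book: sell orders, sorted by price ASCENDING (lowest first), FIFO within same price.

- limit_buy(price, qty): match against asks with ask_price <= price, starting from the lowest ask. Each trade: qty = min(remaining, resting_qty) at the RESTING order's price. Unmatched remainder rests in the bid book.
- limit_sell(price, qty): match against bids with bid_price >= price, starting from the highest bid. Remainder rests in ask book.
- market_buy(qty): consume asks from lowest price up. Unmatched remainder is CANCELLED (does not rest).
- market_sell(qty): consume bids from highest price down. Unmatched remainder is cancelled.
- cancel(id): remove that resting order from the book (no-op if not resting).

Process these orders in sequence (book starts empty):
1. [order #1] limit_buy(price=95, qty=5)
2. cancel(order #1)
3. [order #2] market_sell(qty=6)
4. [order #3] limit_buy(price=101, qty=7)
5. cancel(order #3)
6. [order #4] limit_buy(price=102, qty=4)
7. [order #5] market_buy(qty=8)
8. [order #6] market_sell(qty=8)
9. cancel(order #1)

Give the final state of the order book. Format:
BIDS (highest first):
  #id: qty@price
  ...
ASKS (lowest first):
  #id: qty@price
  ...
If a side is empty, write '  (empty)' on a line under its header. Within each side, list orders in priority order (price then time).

Answer: BIDS (highest first):
  (empty)
ASKS (lowest first):
  (empty)

Derivation:
After op 1 [order #1] limit_buy(price=95, qty=5): fills=none; bids=[#1:5@95] asks=[-]
After op 2 cancel(order #1): fills=none; bids=[-] asks=[-]
After op 3 [order #2] market_sell(qty=6): fills=none; bids=[-] asks=[-]
After op 4 [order #3] limit_buy(price=101, qty=7): fills=none; bids=[#3:7@101] asks=[-]
After op 5 cancel(order #3): fills=none; bids=[-] asks=[-]
After op 6 [order #4] limit_buy(price=102, qty=4): fills=none; bids=[#4:4@102] asks=[-]
After op 7 [order #5] market_buy(qty=8): fills=none; bids=[#4:4@102] asks=[-]
After op 8 [order #6] market_sell(qty=8): fills=#4x#6:4@102; bids=[-] asks=[-]
After op 9 cancel(order #1): fills=none; bids=[-] asks=[-]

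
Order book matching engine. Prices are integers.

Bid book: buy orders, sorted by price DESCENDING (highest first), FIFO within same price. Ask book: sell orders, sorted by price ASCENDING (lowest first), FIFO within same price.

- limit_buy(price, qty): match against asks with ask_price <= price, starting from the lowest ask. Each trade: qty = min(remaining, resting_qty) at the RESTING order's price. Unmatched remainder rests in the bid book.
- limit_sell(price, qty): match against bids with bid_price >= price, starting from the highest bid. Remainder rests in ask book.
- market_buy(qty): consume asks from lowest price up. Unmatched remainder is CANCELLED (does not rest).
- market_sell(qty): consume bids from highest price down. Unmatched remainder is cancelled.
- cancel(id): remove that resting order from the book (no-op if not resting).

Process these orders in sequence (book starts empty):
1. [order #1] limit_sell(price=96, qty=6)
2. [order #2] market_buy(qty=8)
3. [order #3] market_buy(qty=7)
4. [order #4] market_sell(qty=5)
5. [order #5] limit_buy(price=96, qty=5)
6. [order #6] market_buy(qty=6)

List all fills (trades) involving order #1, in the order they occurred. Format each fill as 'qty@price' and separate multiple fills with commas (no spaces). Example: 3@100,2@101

Answer: 6@96

Derivation:
After op 1 [order #1] limit_sell(price=96, qty=6): fills=none; bids=[-] asks=[#1:6@96]
After op 2 [order #2] market_buy(qty=8): fills=#2x#1:6@96; bids=[-] asks=[-]
After op 3 [order #3] market_buy(qty=7): fills=none; bids=[-] asks=[-]
After op 4 [order #4] market_sell(qty=5): fills=none; bids=[-] asks=[-]
After op 5 [order #5] limit_buy(price=96, qty=5): fills=none; bids=[#5:5@96] asks=[-]
After op 6 [order #6] market_buy(qty=6): fills=none; bids=[#5:5@96] asks=[-]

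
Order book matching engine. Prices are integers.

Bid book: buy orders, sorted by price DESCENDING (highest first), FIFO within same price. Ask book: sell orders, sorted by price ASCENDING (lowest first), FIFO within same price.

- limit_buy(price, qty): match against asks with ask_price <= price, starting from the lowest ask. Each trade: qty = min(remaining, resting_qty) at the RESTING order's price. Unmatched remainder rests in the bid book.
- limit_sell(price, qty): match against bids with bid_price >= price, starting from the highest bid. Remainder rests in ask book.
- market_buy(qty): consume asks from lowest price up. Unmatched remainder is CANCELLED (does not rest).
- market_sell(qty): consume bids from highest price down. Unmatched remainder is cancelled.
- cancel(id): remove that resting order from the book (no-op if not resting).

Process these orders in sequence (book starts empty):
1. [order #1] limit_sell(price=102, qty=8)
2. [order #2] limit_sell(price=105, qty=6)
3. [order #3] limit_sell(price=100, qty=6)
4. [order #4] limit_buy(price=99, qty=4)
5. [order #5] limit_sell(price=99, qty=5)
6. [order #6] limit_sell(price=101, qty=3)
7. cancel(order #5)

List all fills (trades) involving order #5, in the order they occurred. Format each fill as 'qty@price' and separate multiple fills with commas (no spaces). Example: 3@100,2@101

After op 1 [order #1] limit_sell(price=102, qty=8): fills=none; bids=[-] asks=[#1:8@102]
After op 2 [order #2] limit_sell(price=105, qty=6): fills=none; bids=[-] asks=[#1:8@102 #2:6@105]
After op 3 [order #3] limit_sell(price=100, qty=6): fills=none; bids=[-] asks=[#3:6@100 #1:8@102 #2:6@105]
After op 4 [order #4] limit_buy(price=99, qty=4): fills=none; bids=[#4:4@99] asks=[#3:6@100 #1:8@102 #2:6@105]
After op 5 [order #5] limit_sell(price=99, qty=5): fills=#4x#5:4@99; bids=[-] asks=[#5:1@99 #3:6@100 #1:8@102 #2:6@105]
After op 6 [order #6] limit_sell(price=101, qty=3): fills=none; bids=[-] asks=[#5:1@99 #3:6@100 #6:3@101 #1:8@102 #2:6@105]
After op 7 cancel(order #5): fills=none; bids=[-] asks=[#3:6@100 #6:3@101 #1:8@102 #2:6@105]

Answer: 4@99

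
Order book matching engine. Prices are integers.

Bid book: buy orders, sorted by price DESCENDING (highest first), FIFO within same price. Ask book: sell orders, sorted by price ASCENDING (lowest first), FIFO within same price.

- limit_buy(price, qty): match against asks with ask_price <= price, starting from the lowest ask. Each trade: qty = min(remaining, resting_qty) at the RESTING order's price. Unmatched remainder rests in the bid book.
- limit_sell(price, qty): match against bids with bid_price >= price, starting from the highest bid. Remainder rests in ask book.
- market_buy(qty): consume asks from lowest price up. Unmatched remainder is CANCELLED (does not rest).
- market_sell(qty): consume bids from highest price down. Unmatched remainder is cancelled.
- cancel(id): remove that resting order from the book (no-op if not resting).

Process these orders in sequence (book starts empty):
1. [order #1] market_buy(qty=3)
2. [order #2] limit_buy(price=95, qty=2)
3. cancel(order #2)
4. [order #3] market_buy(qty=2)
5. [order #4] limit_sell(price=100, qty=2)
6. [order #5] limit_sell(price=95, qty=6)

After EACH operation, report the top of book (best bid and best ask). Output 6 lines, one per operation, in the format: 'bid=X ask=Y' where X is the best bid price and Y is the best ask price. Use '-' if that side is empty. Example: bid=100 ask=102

After op 1 [order #1] market_buy(qty=3): fills=none; bids=[-] asks=[-]
After op 2 [order #2] limit_buy(price=95, qty=2): fills=none; bids=[#2:2@95] asks=[-]
After op 3 cancel(order #2): fills=none; bids=[-] asks=[-]
After op 4 [order #3] market_buy(qty=2): fills=none; bids=[-] asks=[-]
After op 5 [order #4] limit_sell(price=100, qty=2): fills=none; bids=[-] asks=[#4:2@100]
After op 6 [order #5] limit_sell(price=95, qty=6): fills=none; bids=[-] asks=[#5:6@95 #4:2@100]

Answer: bid=- ask=-
bid=95 ask=-
bid=- ask=-
bid=- ask=-
bid=- ask=100
bid=- ask=95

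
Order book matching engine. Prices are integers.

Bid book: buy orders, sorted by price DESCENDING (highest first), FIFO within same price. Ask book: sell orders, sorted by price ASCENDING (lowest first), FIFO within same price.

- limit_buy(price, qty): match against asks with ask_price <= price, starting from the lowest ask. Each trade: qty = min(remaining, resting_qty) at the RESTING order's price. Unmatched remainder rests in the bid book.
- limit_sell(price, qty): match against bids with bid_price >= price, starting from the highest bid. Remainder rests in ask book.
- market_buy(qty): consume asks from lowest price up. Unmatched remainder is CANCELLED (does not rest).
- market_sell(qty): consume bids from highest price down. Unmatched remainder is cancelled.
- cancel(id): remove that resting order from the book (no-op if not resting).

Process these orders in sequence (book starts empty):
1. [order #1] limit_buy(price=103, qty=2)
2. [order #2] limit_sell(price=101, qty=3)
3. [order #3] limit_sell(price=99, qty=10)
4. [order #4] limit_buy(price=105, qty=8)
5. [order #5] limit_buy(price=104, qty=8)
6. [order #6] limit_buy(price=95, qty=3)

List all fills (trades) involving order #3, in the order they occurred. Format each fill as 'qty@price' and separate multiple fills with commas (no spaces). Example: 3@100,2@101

After op 1 [order #1] limit_buy(price=103, qty=2): fills=none; bids=[#1:2@103] asks=[-]
After op 2 [order #2] limit_sell(price=101, qty=3): fills=#1x#2:2@103; bids=[-] asks=[#2:1@101]
After op 3 [order #3] limit_sell(price=99, qty=10): fills=none; bids=[-] asks=[#3:10@99 #2:1@101]
After op 4 [order #4] limit_buy(price=105, qty=8): fills=#4x#3:8@99; bids=[-] asks=[#3:2@99 #2:1@101]
After op 5 [order #5] limit_buy(price=104, qty=8): fills=#5x#3:2@99 #5x#2:1@101; bids=[#5:5@104] asks=[-]
After op 6 [order #6] limit_buy(price=95, qty=3): fills=none; bids=[#5:5@104 #6:3@95] asks=[-]

Answer: 8@99,2@99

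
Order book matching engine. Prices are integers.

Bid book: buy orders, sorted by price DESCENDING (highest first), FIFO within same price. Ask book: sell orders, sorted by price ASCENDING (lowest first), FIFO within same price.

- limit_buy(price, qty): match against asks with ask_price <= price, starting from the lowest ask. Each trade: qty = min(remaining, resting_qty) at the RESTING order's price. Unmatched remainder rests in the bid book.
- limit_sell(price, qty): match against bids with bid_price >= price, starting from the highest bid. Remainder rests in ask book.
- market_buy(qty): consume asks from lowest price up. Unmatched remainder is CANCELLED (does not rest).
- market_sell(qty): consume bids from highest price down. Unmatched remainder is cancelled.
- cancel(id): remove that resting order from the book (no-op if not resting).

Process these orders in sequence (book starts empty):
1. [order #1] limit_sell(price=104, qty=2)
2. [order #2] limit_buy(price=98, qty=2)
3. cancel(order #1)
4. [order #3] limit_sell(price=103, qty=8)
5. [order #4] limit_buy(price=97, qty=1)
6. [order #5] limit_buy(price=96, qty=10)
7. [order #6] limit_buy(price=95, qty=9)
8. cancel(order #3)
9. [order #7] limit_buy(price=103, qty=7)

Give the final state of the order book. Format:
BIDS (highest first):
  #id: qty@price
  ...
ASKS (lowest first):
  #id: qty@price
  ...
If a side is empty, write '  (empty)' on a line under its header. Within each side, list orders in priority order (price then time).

After op 1 [order #1] limit_sell(price=104, qty=2): fills=none; bids=[-] asks=[#1:2@104]
After op 2 [order #2] limit_buy(price=98, qty=2): fills=none; bids=[#2:2@98] asks=[#1:2@104]
After op 3 cancel(order #1): fills=none; bids=[#2:2@98] asks=[-]
After op 4 [order #3] limit_sell(price=103, qty=8): fills=none; bids=[#2:2@98] asks=[#3:8@103]
After op 5 [order #4] limit_buy(price=97, qty=1): fills=none; bids=[#2:2@98 #4:1@97] asks=[#3:8@103]
After op 6 [order #5] limit_buy(price=96, qty=10): fills=none; bids=[#2:2@98 #4:1@97 #5:10@96] asks=[#3:8@103]
After op 7 [order #6] limit_buy(price=95, qty=9): fills=none; bids=[#2:2@98 #4:1@97 #5:10@96 #6:9@95] asks=[#3:8@103]
After op 8 cancel(order #3): fills=none; bids=[#2:2@98 #4:1@97 #5:10@96 #6:9@95] asks=[-]
After op 9 [order #7] limit_buy(price=103, qty=7): fills=none; bids=[#7:7@103 #2:2@98 #4:1@97 #5:10@96 #6:9@95] asks=[-]

Answer: BIDS (highest first):
  #7: 7@103
  #2: 2@98
  #4: 1@97
  #5: 10@96
  #6: 9@95
ASKS (lowest first):
  (empty)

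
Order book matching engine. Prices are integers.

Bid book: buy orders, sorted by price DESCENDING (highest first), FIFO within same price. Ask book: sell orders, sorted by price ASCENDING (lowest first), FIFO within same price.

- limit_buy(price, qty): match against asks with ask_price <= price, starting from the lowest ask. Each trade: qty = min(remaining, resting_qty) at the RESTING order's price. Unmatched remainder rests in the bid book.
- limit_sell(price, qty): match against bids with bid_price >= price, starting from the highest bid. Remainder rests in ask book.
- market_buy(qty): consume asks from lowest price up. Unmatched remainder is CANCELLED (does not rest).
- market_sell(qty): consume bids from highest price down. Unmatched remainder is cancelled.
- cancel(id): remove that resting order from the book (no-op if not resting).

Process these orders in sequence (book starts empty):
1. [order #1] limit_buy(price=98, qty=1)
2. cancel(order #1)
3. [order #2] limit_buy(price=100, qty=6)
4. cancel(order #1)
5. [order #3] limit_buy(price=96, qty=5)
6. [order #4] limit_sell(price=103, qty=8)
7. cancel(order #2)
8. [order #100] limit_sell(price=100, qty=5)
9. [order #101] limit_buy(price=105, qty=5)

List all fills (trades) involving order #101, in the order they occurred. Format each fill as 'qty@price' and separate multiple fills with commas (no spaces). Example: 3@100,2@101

Answer: 5@100

Derivation:
After op 1 [order #1] limit_buy(price=98, qty=1): fills=none; bids=[#1:1@98] asks=[-]
After op 2 cancel(order #1): fills=none; bids=[-] asks=[-]
After op 3 [order #2] limit_buy(price=100, qty=6): fills=none; bids=[#2:6@100] asks=[-]
After op 4 cancel(order #1): fills=none; bids=[#2:6@100] asks=[-]
After op 5 [order #3] limit_buy(price=96, qty=5): fills=none; bids=[#2:6@100 #3:5@96] asks=[-]
After op 6 [order #4] limit_sell(price=103, qty=8): fills=none; bids=[#2:6@100 #3:5@96] asks=[#4:8@103]
After op 7 cancel(order #2): fills=none; bids=[#3:5@96] asks=[#4:8@103]
After op 8 [order #100] limit_sell(price=100, qty=5): fills=none; bids=[#3:5@96] asks=[#100:5@100 #4:8@103]
After op 9 [order #101] limit_buy(price=105, qty=5): fills=#101x#100:5@100; bids=[#3:5@96] asks=[#4:8@103]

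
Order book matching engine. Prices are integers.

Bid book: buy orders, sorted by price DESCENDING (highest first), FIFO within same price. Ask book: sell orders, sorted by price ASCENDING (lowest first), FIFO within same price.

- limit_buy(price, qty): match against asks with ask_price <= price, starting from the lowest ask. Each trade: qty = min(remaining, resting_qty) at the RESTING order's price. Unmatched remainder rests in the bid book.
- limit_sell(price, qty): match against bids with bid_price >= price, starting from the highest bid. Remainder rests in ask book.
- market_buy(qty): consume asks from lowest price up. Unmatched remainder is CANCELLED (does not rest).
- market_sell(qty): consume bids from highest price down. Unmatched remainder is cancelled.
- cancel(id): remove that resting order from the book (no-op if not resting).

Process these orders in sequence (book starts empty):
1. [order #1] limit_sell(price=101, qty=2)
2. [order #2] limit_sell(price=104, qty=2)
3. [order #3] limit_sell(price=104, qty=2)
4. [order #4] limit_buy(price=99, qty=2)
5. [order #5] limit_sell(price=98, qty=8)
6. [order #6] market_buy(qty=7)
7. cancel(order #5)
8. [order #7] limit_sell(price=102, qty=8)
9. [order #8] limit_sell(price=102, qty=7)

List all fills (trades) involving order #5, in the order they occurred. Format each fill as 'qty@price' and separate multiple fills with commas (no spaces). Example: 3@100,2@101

Answer: 2@99,6@98

Derivation:
After op 1 [order #1] limit_sell(price=101, qty=2): fills=none; bids=[-] asks=[#1:2@101]
After op 2 [order #2] limit_sell(price=104, qty=2): fills=none; bids=[-] asks=[#1:2@101 #2:2@104]
After op 3 [order #3] limit_sell(price=104, qty=2): fills=none; bids=[-] asks=[#1:2@101 #2:2@104 #3:2@104]
After op 4 [order #4] limit_buy(price=99, qty=2): fills=none; bids=[#4:2@99] asks=[#1:2@101 #2:2@104 #3:2@104]
After op 5 [order #5] limit_sell(price=98, qty=8): fills=#4x#5:2@99; bids=[-] asks=[#5:6@98 #1:2@101 #2:2@104 #3:2@104]
After op 6 [order #6] market_buy(qty=7): fills=#6x#5:6@98 #6x#1:1@101; bids=[-] asks=[#1:1@101 #2:2@104 #3:2@104]
After op 7 cancel(order #5): fills=none; bids=[-] asks=[#1:1@101 #2:2@104 #3:2@104]
After op 8 [order #7] limit_sell(price=102, qty=8): fills=none; bids=[-] asks=[#1:1@101 #7:8@102 #2:2@104 #3:2@104]
After op 9 [order #8] limit_sell(price=102, qty=7): fills=none; bids=[-] asks=[#1:1@101 #7:8@102 #8:7@102 #2:2@104 #3:2@104]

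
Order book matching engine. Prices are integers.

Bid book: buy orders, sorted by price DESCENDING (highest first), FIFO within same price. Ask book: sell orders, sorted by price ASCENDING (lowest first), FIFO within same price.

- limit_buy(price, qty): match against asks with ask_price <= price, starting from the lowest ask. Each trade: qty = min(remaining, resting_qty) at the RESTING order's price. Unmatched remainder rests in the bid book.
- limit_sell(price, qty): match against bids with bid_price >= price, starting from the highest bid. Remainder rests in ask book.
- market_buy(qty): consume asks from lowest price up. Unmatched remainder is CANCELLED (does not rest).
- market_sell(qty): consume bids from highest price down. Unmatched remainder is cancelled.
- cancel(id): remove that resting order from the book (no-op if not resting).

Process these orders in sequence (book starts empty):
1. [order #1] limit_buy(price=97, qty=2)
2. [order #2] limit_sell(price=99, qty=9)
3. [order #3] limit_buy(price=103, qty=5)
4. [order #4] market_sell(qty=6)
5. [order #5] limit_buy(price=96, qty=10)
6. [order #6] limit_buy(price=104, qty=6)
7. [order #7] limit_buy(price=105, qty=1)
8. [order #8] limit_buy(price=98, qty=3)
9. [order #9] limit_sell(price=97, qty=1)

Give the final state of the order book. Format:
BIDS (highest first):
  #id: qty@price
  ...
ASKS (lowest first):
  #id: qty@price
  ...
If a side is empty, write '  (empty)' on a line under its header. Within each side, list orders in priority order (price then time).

After op 1 [order #1] limit_buy(price=97, qty=2): fills=none; bids=[#1:2@97] asks=[-]
After op 2 [order #2] limit_sell(price=99, qty=9): fills=none; bids=[#1:2@97] asks=[#2:9@99]
After op 3 [order #3] limit_buy(price=103, qty=5): fills=#3x#2:5@99; bids=[#1:2@97] asks=[#2:4@99]
After op 4 [order #4] market_sell(qty=6): fills=#1x#4:2@97; bids=[-] asks=[#2:4@99]
After op 5 [order #5] limit_buy(price=96, qty=10): fills=none; bids=[#5:10@96] asks=[#2:4@99]
After op 6 [order #6] limit_buy(price=104, qty=6): fills=#6x#2:4@99; bids=[#6:2@104 #5:10@96] asks=[-]
After op 7 [order #7] limit_buy(price=105, qty=1): fills=none; bids=[#7:1@105 #6:2@104 #5:10@96] asks=[-]
After op 8 [order #8] limit_buy(price=98, qty=3): fills=none; bids=[#7:1@105 #6:2@104 #8:3@98 #5:10@96] asks=[-]
After op 9 [order #9] limit_sell(price=97, qty=1): fills=#7x#9:1@105; bids=[#6:2@104 #8:3@98 #5:10@96] asks=[-]

Answer: BIDS (highest first):
  #6: 2@104
  #8: 3@98
  #5: 10@96
ASKS (lowest first):
  (empty)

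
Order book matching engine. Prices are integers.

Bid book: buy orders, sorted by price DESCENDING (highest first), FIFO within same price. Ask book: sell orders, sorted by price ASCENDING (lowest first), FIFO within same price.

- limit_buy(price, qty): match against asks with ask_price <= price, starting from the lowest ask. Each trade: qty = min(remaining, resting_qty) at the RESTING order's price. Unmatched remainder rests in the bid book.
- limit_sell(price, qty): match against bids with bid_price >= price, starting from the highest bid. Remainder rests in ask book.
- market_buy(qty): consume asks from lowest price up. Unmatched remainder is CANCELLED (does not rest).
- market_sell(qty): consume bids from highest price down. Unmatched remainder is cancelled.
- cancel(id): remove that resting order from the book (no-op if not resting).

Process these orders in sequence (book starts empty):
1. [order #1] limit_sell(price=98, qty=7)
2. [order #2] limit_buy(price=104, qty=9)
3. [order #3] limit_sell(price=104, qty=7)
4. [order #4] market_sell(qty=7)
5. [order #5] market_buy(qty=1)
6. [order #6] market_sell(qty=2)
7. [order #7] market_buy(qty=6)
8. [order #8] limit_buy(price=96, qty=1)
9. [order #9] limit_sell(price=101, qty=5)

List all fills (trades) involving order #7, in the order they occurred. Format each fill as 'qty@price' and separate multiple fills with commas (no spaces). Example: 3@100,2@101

Answer: 4@104

Derivation:
After op 1 [order #1] limit_sell(price=98, qty=7): fills=none; bids=[-] asks=[#1:7@98]
After op 2 [order #2] limit_buy(price=104, qty=9): fills=#2x#1:7@98; bids=[#2:2@104] asks=[-]
After op 3 [order #3] limit_sell(price=104, qty=7): fills=#2x#3:2@104; bids=[-] asks=[#3:5@104]
After op 4 [order #4] market_sell(qty=7): fills=none; bids=[-] asks=[#3:5@104]
After op 5 [order #5] market_buy(qty=1): fills=#5x#3:1@104; bids=[-] asks=[#3:4@104]
After op 6 [order #6] market_sell(qty=2): fills=none; bids=[-] asks=[#3:4@104]
After op 7 [order #7] market_buy(qty=6): fills=#7x#3:4@104; bids=[-] asks=[-]
After op 8 [order #8] limit_buy(price=96, qty=1): fills=none; bids=[#8:1@96] asks=[-]
After op 9 [order #9] limit_sell(price=101, qty=5): fills=none; bids=[#8:1@96] asks=[#9:5@101]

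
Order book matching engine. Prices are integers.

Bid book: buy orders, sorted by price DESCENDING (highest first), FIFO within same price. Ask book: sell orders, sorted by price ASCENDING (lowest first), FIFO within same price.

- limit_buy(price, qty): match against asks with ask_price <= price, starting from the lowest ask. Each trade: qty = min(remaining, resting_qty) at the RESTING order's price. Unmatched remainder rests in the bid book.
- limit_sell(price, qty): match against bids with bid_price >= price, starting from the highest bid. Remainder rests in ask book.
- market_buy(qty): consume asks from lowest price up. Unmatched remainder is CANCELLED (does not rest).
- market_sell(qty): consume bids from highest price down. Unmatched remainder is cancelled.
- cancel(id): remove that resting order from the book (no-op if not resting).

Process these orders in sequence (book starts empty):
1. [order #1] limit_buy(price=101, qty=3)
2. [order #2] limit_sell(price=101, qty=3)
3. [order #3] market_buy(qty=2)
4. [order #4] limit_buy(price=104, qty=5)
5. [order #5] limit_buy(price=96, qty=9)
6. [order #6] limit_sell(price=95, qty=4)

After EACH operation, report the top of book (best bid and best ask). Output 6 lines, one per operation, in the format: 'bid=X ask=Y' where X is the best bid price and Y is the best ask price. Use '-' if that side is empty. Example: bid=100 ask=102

After op 1 [order #1] limit_buy(price=101, qty=3): fills=none; bids=[#1:3@101] asks=[-]
After op 2 [order #2] limit_sell(price=101, qty=3): fills=#1x#2:3@101; bids=[-] asks=[-]
After op 3 [order #3] market_buy(qty=2): fills=none; bids=[-] asks=[-]
After op 4 [order #4] limit_buy(price=104, qty=5): fills=none; bids=[#4:5@104] asks=[-]
After op 5 [order #5] limit_buy(price=96, qty=9): fills=none; bids=[#4:5@104 #5:9@96] asks=[-]
After op 6 [order #6] limit_sell(price=95, qty=4): fills=#4x#6:4@104; bids=[#4:1@104 #5:9@96] asks=[-]

Answer: bid=101 ask=-
bid=- ask=-
bid=- ask=-
bid=104 ask=-
bid=104 ask=-
bid=104 ask=-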